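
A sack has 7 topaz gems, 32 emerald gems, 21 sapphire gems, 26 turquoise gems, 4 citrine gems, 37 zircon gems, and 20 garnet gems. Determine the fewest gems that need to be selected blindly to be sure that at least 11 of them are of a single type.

62

By the pigeonhole principle, the 7 types are the holes; the gems drawn are the pigeons.
To avoid 11 of any one type, the worst case takes at most 10 of each type, or every gem of a type that has fewer than 10.
That gives 7 + 10 + 10 + 10 + 4 + 10 + 10 = 61 gems with no type reaching 11.
The next gem forces some type to 11, so 61 + 1 = 62.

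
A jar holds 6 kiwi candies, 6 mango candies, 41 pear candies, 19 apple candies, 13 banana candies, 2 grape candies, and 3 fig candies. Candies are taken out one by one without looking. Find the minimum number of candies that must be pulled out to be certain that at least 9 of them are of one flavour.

Put each drawn candy into a box by flavour. The largest draw with every box below 9 takes min(count, 8) from each flavour; flavours with fewer than 8 contribute all they have.
Σ min(cᵢ, 8) = 6 + 6 + 8 + 8 + 8 + 2 + 3 = 41.
Draw number 41 + 1 = 42 must push one box to 9.

42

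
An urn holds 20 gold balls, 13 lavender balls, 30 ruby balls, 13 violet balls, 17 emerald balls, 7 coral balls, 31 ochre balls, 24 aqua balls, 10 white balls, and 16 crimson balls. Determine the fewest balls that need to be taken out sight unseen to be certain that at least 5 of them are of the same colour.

Put each drawn ball into a box by colour. The largest draw with every box below 5 takes min(count, 4) from each colour.
Σ min(cᵢ, 4) = 4 + 4 + 4 + 4 + 4 + 4 + 4 + 4 + 4 + 4 = 40.
Draw number 40 + 1 = 41 must push one box to 5.

41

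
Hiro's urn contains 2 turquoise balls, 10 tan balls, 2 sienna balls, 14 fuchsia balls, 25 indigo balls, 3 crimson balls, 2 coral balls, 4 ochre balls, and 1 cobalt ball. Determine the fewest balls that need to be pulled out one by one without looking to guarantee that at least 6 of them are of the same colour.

The 9 colours are the holes; the balls drawn are the pigeons.
To avoid 6 of any one colour, the worst case takes at most 5 of each colour, or every ball of a colour that has fewer than 5.
That gives 2 + 5 + 2 + 5 + 5 + 3 + 2 + 4 + 1 = 29 balls with no colour reaching 6.
The next ball forces some colour to 6, so 29 + 1 = 30.

30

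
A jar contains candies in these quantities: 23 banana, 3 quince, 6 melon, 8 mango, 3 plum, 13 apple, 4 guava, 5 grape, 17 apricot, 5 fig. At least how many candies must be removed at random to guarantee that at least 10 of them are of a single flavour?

By pigeonhole, put each drawn candy into a box by flavour. The largest draw with every box below 10 takes min(count, 9) from each flavour; flavours with fewer than 9 contribute all they have.
Σ min(cᵢ, 9) = 9 + 3 + 6 + 8 + 3 + 9 + 4 + 5 + 9 + 5 = 61.
Draw number 61 + 1 = 62 must push one box to 10.

62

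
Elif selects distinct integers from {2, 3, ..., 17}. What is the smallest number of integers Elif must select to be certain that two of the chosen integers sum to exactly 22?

Two chosen integers sum to 22 exactly when both halves of some pair {x, 22−x} with 5 ≤ x ≤ 22−x ≤ 17 are chosen — 6 such pairs.
The remaining 4 elements (those with no distinct partner in range) can never complete a 22-sum, so the worst case takes all of them and one from each pair: 4 + 6 = 10.
The 11th integer has to be the second member of some pair, so 10 + 1 = 11.

11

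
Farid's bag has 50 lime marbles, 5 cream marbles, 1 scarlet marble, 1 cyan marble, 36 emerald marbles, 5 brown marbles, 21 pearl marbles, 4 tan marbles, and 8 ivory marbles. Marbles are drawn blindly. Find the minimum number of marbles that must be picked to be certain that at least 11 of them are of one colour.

By pigeonhole, the 9 colours are the holes; the marbles drawn are the pigeons.
To avoid 11 of any one colour, the worst case takes at most 10 of each colour, or every marble of a colour that has fewer than 10.
That gives 10 + 5 + 1 + 1 + 10 + 5 + 10 + 4 + 8 = 54 marbles with no colour reaching 11.
The next marble forces some colour to 11, so 54 + 1 = 55.

55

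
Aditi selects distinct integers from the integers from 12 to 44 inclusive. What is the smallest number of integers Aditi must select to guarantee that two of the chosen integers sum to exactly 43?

A set avoiding the sum 43 can contain at most one of each pair {x, 43−x}, plus the 13 elements whose complement lies outside the range.
The integers 22, …, 44 (23 of them) are such a set: any two sum to at least 22+23 = 45 > 43.
By pigeonhole, any 24th integer completes one of the 10 pairs, so 24 choices force a sum of 43.

24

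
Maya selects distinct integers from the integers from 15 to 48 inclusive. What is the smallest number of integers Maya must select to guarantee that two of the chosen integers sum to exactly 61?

19

Group the elements by complementary pair {x, 61−x}: {15,46}, {16,45}, {17,44}, …, giving 16 two-element pairs and 2 integers whose partner 61−x falls outside [15,48].
Treating each of those 18 groups as a pigeonhole, one can pick one integer per group — 18 integers — with no two summing to 61.
The 19th integer lands in an occupied pair, forcing a sum of 61.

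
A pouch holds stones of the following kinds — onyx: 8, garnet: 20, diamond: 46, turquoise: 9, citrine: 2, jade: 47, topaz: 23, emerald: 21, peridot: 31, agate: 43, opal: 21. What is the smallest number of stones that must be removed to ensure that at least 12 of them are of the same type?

By the pigeonhole principle, put each drawn stone into a box by type. The largest draw with every box below 12 takes min(count, 11) from each type; types with fewer than 11 contribute all they have.
Σ min(cᵢ, 11) = 8 + 11 + 11 + 9 + 2 + 11 + 11 + 11 + 11 + 11 + 11 = 107.
Draw number 107 + 1 = 108 must push one box to 12.

108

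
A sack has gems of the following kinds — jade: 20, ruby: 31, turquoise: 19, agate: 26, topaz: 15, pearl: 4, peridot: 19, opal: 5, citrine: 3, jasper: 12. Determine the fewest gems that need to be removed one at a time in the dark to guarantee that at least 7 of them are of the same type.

The 10 types are the holes; the gems drawn are the pigeons.
To avoid 7 of any one type, the worst case takes at most 6 of each type, or every gem of a type that has fewer than 6.
That gives 6 + 6 + 6 + 6 + 6 + 4 + 6 + 5 + 3 + 6 = 54 gems with no type reaching 7.
The next gem forces some type to 7, so 54 + 1 = 55.

55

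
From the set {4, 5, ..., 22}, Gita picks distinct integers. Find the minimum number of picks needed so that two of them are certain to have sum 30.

A set avoiding the sum 30 can contain at most one of each pair {x, 30−x}, plus the 5 elements whose complement lies outside the range or equal to its own complement.
The integers 4, …, 15 (12 of them) are such a set: any two sum to at least 4+5 = 9 and at most 14+15 = 29 < 30.
By pigeonhole, any 13th integer completes one of the 7 pairs, so 13 choices force a sum of 30.

13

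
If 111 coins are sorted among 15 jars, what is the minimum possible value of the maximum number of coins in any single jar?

8

By pigeonhole, the 15 jars are the holes and the 111 coins are the pigeons.
If every jar held at most 7 coins, the total would be at most 15 × 7 = 105, which is less than 111.
So some jar holds at least ⌈111/15⌉ = 8 coins.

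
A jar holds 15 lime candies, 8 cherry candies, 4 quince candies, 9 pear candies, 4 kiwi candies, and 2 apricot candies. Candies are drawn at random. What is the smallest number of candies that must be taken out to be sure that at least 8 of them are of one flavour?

32

The 6 flavours are the holes; the candies drawn are the pigeons.
To avoid 8 of any one flavour, the worst case takes at most 7 of each flavour, or every candy of a flavour that has fewer than 7.
That gives 7 + 7 + 4 + 7 + 4 + 2 = 31 candies with no flavour reaching 8.
The next candy forces some flavour to 8, so 31 + 1 = 32.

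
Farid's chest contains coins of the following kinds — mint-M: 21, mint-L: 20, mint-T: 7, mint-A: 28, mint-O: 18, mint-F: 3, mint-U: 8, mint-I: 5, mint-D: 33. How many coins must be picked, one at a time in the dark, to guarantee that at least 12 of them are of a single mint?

79

By the pigeonhole principle, put each drawn coin into a box by mint. The largest draw with every box below 12 takes min(count, 11) from each mint; mints with fewer than 11 contribute all they have.
Σ min(cᵢ, 11) = 11 + 11 + 7 + 11 + 11 + 3 + 8 + 5 + 11 = 78.
Draw number 78 + 1 = 79 must push one box to 12.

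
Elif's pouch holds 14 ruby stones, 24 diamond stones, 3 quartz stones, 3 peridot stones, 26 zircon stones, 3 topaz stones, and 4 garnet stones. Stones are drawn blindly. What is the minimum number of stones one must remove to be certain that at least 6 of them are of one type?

29

Pigeonhole: put each drawn stone into a box by type. The largest draw with every box below 6 takes min(count, 5) from each type; types with fewer than 5 contribute all they have.
Σ min(cᵢ, 5) = 5 + 5 + 3 + 3 + 5 + 3 + 4 = 28.
Draw number 28 + 1 = 29 must push one box to 6.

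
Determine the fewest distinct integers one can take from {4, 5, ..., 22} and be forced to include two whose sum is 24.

Two chosen integers sum to 24 exactly when both halves of some pair {x, 24−x} with 4 ≤ x ≤ 24−x ≤ 20 are chosen — 8 such pairs.
The remaining 3 elements (those with no distinct partner in range) can never complete a 24-sum, so the worst case takes all of them and one from each pair: 3 + 8 = 11.
The 12th integer has to be the second member of some pair, so 11 + 1 = 12.

12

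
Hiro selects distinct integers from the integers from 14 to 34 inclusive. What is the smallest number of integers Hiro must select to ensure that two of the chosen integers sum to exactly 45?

13

Two chosen integers sum to 45 exactly when both halves of some pair {x, 45−x} with 14 ≤ x ≤ 45−x ≤ 31 are chosen — 9 such pairs.
The remaining 3 elements (those with no distinct partner in range) can never complete a 45-sum, so the worst case takes all of them and one from each pair: 3 + 9 = 12.
The 13th integer has to be the second member of some pair, so 12 + 1 = 13.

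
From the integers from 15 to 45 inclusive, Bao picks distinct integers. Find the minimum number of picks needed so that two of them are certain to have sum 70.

22

Two chosen integers sum to 70 exactly when both halves of some pair {x, 70−x} with 25 ≤ x ≤ 70−x ≤ 45 are chosen — 10 such pairs.
The remaining 11 elements (those with no distinct partner in range) can never complete a 70-sum, so the worst case takes all of them and one from each pair: 11 + 10 = 21.
By pigeonhole, the 22nd integer has to be the second member of some pair, so 21 + 1 = 22.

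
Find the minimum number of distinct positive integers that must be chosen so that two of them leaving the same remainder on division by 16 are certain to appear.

17

Pigeonhole: the 16 residue classes mod 16 are the pigeonholes.
With 16 integers one could put 1 in each residue class and have no class reach 2.
The 17th integer pushes some class to 2, so 16·1 + 1 = 17.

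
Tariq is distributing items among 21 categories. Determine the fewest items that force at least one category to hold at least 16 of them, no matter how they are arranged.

With 315 items one could put exactly 15 in each of the 21 categories, and no category would reach 16.
Pigeonhole: one more item must land in a category that already has 15, giving it 16.
So 21 × 15 + 1 = 316 items are required.

316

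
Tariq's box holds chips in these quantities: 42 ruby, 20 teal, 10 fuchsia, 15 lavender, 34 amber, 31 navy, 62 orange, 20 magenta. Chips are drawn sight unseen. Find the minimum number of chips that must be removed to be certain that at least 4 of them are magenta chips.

In the worst case for collecting magenta chips, every non-magenta chip comes out first.
There are 42 + 20 + 10 + 15 + 34 + 31 + 62 = 214 non-magenta chips altogether.
After those, each further chip must be magenta, so 214 + 4 = 218 draws guarantee 4 magenta chips.

218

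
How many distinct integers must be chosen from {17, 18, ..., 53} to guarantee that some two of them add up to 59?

25

A set avoiding the sum 59 can contain at most one of each pair {x, 59−x}, plus the 11 elements whose complement lies outside the range.
The integers 30, …, 53 (24 of them) are such a set: any two sum to at least 30+31 = 61 > 59.
By the pigeonhole principle, any 25th integer completes one of the 13 pairs, so 25 choices force a sum of 59.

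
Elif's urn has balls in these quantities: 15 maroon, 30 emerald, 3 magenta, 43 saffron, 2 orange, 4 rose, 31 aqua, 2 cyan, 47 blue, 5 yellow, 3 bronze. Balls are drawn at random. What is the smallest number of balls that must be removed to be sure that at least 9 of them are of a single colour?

The 11 colours are the holes; the balls drawn are the pigeons.
To avoid 9 of any one colour, the worst case takes at most 8 of each colour, or every ball of a colour that has fewer than 8.
That gives 8 + 8 + 3 + 8 + 2 + 4 + 8 + 2 + 8 + 5 + 3 = 59 balls with no colour reaching 9.
The next ball forces some colour to 9, so 59 + 1 = 60.

60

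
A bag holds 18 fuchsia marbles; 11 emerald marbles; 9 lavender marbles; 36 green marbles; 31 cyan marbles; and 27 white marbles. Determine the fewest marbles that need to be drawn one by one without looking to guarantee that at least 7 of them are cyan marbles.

108

In the worst case for collecting cyan marbles, every non-cyan marble comes out first.
There are 18 + 11 + 9 + 36 + 27 = 101 non-cyan marbles altogether.
After those, each further marble must be cyan, so 101 + 7 = 108 draws guarantee 7 cyan marbles.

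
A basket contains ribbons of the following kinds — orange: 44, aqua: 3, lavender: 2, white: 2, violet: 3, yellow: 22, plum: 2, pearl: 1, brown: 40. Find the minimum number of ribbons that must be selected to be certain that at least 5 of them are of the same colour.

Pigeonhole: put each drawn ribbon into a box by colour. The largest draw with every box below 5 takes min(count, 4) from each colour; colours with fewer than 4 contribute all they have.
Σ min(cᵢ, 4) = 4 + 3 + 2 + 2 + 3 + 4 + 2 + 1 + 4 = 25.
Draw number 25 + 1 = 26 must push one box to 5.

26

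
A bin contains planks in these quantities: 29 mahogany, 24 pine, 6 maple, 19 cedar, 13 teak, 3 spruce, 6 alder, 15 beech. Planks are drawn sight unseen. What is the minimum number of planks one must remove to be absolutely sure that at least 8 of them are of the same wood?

Put each drawn plank into a box by wood. The largest draw with every box below 8 takes min(count, 7) from each wood; woods with fewer than 7 contribute all they have.
Σ min(cᵢ, 7) = 7 + 7 + 6 + 7 + 7 + 3 + 6 + 7 = 50.
Draw number 50 + 1 = 51 must push one box to 8.

51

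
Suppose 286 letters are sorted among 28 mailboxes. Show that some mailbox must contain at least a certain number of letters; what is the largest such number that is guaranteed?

The 28 mailboxes are the holes and the 286 letters are the pigeons.
If every mailbox held at most 10 letters, the total would be at most 28 × 10 = 280, which is less than 286.
So some mailbox holds at least ⌈286/28⌉ = 11 letters.

11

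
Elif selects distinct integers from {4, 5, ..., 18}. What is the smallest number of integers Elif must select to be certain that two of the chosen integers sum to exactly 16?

12

Two chosen integers sum to 16 exactly when both halves of some pair {x, 16−x} with 4 ≤ x ≤ 16−x ≤ 12 are chosen — 4 such pairs.
The remaining 7 elements (those with no distinct partner in range) can never complete a 16-sum, so the worst case takes all of them and one from each pair: 7 + 4 = 11.
The 12th integer has to be the second member of some pair, so 11 + 1 = 12.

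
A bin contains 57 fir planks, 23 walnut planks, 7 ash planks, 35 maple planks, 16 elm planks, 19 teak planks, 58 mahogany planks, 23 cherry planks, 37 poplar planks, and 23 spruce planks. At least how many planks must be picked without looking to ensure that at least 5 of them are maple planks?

268

In the worst case for collecting maple planks, every non-maple plank comes out first.
There are 57 + 23 + 7 + 16 + 19 + 58 + 23 + 37 + 23 = 263 non-maple planks altogether.
After those, each further plank must be maple, so 263 + 5 = 268 draws guarantee 5 maple planks.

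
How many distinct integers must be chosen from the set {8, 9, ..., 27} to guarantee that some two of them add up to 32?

13

Group the elements by complementary pair {x, 32−x}: {8,24}, {9,23}, {10,22}, …, giving 8 two-element pairs, the single value 16 (it cannot pair with itself since the integers are distinct), and 3 integers whose partner 32−x falls outside [8,27].
Treating each of those 12 groups as a pigeonhole, one can pick one integer per group — 12 integers — with no two summing to 32.
The 13th integer lands in an occupied pair, forcing a sum of 32.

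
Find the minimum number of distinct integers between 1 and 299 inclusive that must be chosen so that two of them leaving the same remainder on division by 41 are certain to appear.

42

The 41 residue classes mod 41 are the pigeonholes.
With 41 integers one could put 1 in each residue class and have no class reach 2.
The 42nd integer pushes some class to 2, so 41·1 + 1 = 42.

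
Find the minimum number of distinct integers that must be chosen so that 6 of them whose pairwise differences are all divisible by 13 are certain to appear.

66

Integers whose pairwise differences are multiples of 13 are exactly those sharing a remainder mod 13. Pigeonhole: the 13 residue classes mod 13 are the pigeonholes.
With 65 integers one could put 5 in each residue class and have no class reach 6.
The 66th integer pushes some class to 6, so 13·5 + 1 = 66.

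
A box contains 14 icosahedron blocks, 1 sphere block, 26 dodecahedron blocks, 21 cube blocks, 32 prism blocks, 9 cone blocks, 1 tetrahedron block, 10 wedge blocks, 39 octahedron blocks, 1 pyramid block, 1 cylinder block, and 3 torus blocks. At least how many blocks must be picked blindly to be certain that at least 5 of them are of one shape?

36

By the pigeonhole principle, the 12 shapes are the holes; the blocks drawn are the pigeons.
To avoid 5 of any one shape, the worst case takes at most 4 of each shape, or every block of a shape that has fewer than 4.
That gives 4 + 1 + 4 + 4 + 4 + 4 + 1 + 4 + 4 + 1 + 1 + 3 = 35 blocks with no shape reaching 5.
The next block forces some shape to 5, so 35 + 1 = 36.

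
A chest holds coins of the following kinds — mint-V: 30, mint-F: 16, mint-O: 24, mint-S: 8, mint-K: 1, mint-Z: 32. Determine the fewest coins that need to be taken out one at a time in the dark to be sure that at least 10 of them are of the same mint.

By the pigeonhole principle, put each drawn coin into a box by mint. The largest draw with every box below 10 takes min(count, 9) from each mint; mints with fewer than 9 contribute all they have.
Σ min(cᵢ, 9) = 9 + 9 + 9 + 8 + 1 + 9 = 45.
Draw number 45 + 1 = 46 must push one box to 10.

46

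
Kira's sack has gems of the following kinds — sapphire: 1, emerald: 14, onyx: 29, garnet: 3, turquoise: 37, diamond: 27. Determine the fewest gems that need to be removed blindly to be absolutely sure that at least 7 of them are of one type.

29

Pigeonhole: put each drawn gem into a box by type. The largest draw with every box below 7 takes min(count, 6) from each type; types with fewer than 6 contribute all they have.
Σ min(cᵢ, 6) = 1 + 6 + 6 + 3 + 6 + 6 = 28.
Draw number 28 + 1 = 29 must push one box to 7.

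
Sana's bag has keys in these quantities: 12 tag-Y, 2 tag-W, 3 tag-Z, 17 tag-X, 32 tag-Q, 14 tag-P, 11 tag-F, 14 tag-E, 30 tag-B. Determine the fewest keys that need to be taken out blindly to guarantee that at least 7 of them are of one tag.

48

An adversary could hand out at most 6 keys per tag (tag-W, tag-Z run out sooner): 6 + 2 + 3 + 6 + 6 + 6 + 6 + 6 + 6 = 47 keys and still no tag has 7.
One more key lands in a tag already at 6, so 48 draws are enough and 47 are not.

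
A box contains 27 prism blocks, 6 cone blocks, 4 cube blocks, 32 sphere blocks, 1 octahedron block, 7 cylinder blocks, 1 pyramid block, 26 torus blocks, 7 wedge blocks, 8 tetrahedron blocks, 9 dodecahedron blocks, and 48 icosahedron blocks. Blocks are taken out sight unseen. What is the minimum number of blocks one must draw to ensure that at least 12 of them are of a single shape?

88

Pigeonhole: put each drawn block into a box by shape. The largest draw with every box below 12 takes min(count, 11) from each shape; shapes with fewer than 11 contribute all they have.
Σ min(cᵢ, 11) = 11 + 6 + 4 + 11 + 1 + 7 + 1 + 11 + 7 + 8 + 9 + 11 = 87.
Draw number 87 + 1 = 88 must push one box to 12.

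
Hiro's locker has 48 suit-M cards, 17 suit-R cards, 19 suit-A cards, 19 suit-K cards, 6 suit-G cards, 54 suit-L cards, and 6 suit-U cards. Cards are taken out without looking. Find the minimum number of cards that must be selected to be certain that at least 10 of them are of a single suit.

58

The 7 suits are the holes; the cards drawn are the pigeons.
To avoid 10 of any one suit, the worst case takes at most 9 of each suit, or every card of a suit that has fewer than 9.
That gives 9 + 9 + 9 + 9 + 6 + 9 + 6 = 57 cards with no suit reaching 10.
The next card forces some suit to 10, so 57 + 1 = 58.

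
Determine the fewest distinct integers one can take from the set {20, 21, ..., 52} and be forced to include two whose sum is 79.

21

Two chosen integers sum to 79 exactly when both halves of some pair {x, 79−x} with 27 ≤ x ≤ 79−x ≤ 52 are chosen — 13 such pairs.
The remaining 7 elements (those with no distinct partner in range) can never complete a 79-sum, so the worst case takes all of them and one from each pair: 7 + 13 = 20.
The 21st integer has to be the second member of some pair, so 20 + 1 = 21.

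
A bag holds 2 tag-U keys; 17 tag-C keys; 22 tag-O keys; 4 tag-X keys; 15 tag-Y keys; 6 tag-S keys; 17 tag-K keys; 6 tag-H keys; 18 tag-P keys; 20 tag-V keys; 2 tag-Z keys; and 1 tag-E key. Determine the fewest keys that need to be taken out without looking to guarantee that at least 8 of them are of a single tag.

64

An adversary could hand out at most 7 keys per tag (6 tags run out sooner): 2 + 7 + 7 + 4 + 7 + 6 + 7 + 6 + 7 + 7 + 2 + 1 = 63 keys and still no tag has 8.
One more key lands in a tag already at 7, so 64 draws are enough and 63 are not.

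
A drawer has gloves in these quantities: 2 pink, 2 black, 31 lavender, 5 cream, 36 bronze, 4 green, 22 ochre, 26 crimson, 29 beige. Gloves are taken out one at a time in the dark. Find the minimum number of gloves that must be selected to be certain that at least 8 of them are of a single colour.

The 9 colours are the holes; the gloves drawn are the pigeons.
To avoid 8 of any one colour, the worst case takes at most 7 of each colour, or every glove of a colour that has fewer than 7.
That gives 2 + 2 + 7 + 5 + 7 + 4 + 7 + 7 + 7 = 48 gloves with no colour reaching 8.
The next glove forces some colour to 8, so 48 + 1 = 49.

49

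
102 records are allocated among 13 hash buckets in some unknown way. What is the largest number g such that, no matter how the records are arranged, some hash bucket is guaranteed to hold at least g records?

Pigeonhole: the 13 hash buckets are the holes and the 102 records are the pigeons.
If every hash bucket held at most 7 records, the total would be at most 13 × 7 = 91, which is less than 102.
So some hash bucket holds at least ⌈102/13⌉ = 8 records.

8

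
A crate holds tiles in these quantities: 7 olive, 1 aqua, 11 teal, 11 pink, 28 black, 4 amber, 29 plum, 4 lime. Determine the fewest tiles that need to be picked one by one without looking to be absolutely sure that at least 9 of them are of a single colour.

49

Pigeonhole: the 8 colours are the holes; the tiles drawn are the pigeons.
To avoid 9 of any one colour, the worst case takes at most 8 of each colour, or every tile of a colour that has fewer than 8.
That gives 7 + 1 + 8 + 8 + 8 + 4 + 8 + 4 = 48 tiles with no colour reaching 9.
The next tile forces some colour to 9, so 48 + 1 = 49.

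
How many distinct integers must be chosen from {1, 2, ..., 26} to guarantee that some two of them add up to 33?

Group the elements by complementary pair {x, 33−x}: {7,26}, {8,25}, {9,24}, …, giving 10 two-element pairs and 6 integers whose partner 33−x falls outside [1,26].
By pigeonhole, treating each of those 16 groups as a pigeonhole, one can pick one integer per group — 16 integers — with no two summing to 33.
The 17th integer lands in an occupied pair, forcing a sum of 33.

17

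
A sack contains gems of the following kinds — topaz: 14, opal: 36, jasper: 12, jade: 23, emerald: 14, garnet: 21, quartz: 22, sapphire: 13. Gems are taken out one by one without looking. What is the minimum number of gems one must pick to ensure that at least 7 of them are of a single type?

By the pigeonhole principle, the 8 types are the holes; the gems drawn are the pigeons.
To avoid 7 of any one type, the worst case takes at most 6 of each type.
That gives 6 + 6 + 6 + 6 + 6 + 6 + 6 + 6 = 48 gems with no type reaching 7.
The next gem forces some type to 7, so 48 + 1 = 49.

49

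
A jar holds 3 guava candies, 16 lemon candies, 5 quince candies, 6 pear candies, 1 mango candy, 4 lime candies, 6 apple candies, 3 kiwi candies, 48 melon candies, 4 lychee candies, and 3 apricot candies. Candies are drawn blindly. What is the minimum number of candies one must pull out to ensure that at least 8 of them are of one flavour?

50

An adversary could hand out at most 7 candies per flavour (9 flavours run out sooner): 3 + 7 + 5 + 6 + 1 + 4 + 6 + 3 + 7 + 4 + 3 = 49 candies and still no flavour has 8.
Pigeonhole: one more candy lands in a flavour already at 7, so 50 draws are enough and 49 are not.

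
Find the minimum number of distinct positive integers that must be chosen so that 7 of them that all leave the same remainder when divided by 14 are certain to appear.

85

The 14 residue classes mod 14 are the pigeonholes.
With 84 integers one could put 6 in each residue class and have no class reach 7.
The 85th integer pushes some class to 7, so 14·6 + 1 = 85.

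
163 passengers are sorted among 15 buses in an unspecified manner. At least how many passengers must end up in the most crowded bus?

11

Pigeonhole: the 15 buses are the holes and the 163 passengers are the pigeons.
If every bus held at most 10 passengers, the total would be at most 15 × 10 = 150, which is less than 163.
So some bus holds at least ⌈163/15⌉ = 11 passengers.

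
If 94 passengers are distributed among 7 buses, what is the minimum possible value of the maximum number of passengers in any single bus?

By pigeonhole, the 7 buses are the holes and the 94 passengers are the pigeons.
If every bus held at most 13 passengers, the total would be at most 7 × 13 = 91, which is less than 94.
So some bus holds at least ⌈94/7⌉ = 14 passengers.

14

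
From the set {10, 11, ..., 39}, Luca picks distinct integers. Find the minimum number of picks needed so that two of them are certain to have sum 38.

Group the elements by complementary pair {x, 38−x}: {10,28}, {11,27}, {12,26}, …, giving 9 two-element pairs, the single value 19 (it cannot pair with itself since the integers are distinct), and 11 integers whose partner 38−x falls outside [10,39].
Treating each of those 21 groups as a pigeonhole, one can pick one integer per group — 21 integers — with no two summing to 38.
The 22nd integer lands in an occupied pair, forcing a sum of 38.

22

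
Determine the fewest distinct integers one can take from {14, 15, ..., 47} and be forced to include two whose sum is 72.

24

Two chosen integers sum to 72 exactly when both halves of some pair {x, 72−x} with 25 ≤ x ≤ 72−x ≤ 47 are chosen — 11 such pairs.
The remaining 12 elements (those with no distinct partner in range) can never complete a 72-sum, so the worst case takes all of them and one from each pair: 12 + 11 = 23.
By pigeonhole, the 24th integer has to be the second member of some pair, so 23 + 1 = 24.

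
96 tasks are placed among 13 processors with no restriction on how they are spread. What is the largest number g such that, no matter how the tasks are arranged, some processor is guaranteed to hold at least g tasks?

8

By pigeonhole, the 13 processors are the holes and the 96 tasks are the pigeons.
If every processor held at most 7 tasks, the total would be at most 13 × 7 = 91, which is less than 96.
So some processor holds at least ⌈96/13⌉ = 8 tasks.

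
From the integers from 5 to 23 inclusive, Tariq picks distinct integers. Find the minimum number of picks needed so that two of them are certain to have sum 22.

14

Two chosen integers sum to 22 exactly when both halves of some pair {x, 22−x} with 5 ≤ x ≤ 22−x ≤ 17 are chosen — 6 such pairs.
The remaining 7 elements (those with no distinct partner in range) can never complete a 22-sum, so the worst case takes all of them and one from each pair: 7 + 6 = 13.
The 14th integer has to be the second member of some pair, so 13 + 1 = 14.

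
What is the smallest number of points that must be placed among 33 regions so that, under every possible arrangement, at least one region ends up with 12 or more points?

364

With 363 points one could put exactly 11 in each of the 33 regions, and no region would reach 12.
Pigeonhole: one more point must land in a region that already has 11, giving it 12.
So 33 × 11 + 1 = 364 points are required.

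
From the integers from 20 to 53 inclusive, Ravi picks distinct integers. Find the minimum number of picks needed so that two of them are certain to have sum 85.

24

A set avoiding the sum 85 can contain at most one of each pair {x, 85−x}, plus the 12 elements whose complement lies outside the range.
The integers 20, …, 42 (23 of them) are such a set: any two sum to at least 20+21 = 41 and at most 41+42 = 83 < 85.
By pigeonhole, any 24th integer completes one of the 11 pairs, so 24 choices force a sum of 85.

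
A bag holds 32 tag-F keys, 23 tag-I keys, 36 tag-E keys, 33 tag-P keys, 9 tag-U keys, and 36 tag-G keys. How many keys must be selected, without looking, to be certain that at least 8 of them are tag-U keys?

In the worst case for collecting tag-U keys, every non-tag-U key comes out first.
There are 32 + 23 + 36 + 33 + 36 = 160 non-tag-U keys altogether.
After those, each further key must be tag-U, so 160 + 8 = 168 draws guarantee 8 tag-U keys.

168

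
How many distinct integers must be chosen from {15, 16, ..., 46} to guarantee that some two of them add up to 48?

24

A set avoiding the sum 48 can contain at most one of each pair {x, 48−x}, plus the 14 elements whose complement lies outside the range or equal to its own complement.
The integers 24, …, 46 (23 of them) are such a set: any two sum to at least 24+25 = 49 > 48.
Any 24th integer completes one of the 9 pairs, so 24 choices force a sum of 48.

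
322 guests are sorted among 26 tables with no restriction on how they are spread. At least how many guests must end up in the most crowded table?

The 26 tables are the holes and the 322 guests are the pigeons.
If every table held at most 12 guests, the total would be at most 26 × 12 = 312, which is less than 322.
So some table holds at least ⌈322/26⌉ = 13 guests.

13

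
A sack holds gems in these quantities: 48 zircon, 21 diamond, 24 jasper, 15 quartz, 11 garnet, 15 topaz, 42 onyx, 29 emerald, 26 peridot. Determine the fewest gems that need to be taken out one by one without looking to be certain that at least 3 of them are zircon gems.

In the worst case for collecting zircon gems, every non-zircon gem comes out first.
There are 21 + 24 + 15 + 11 + 15 + 42 + 29 + 26 = 183 non-zircon gems altogether.
After those, each further gem must be zircon, so 183 + 3 = 186 draws guarantee 3 zircon gems.

186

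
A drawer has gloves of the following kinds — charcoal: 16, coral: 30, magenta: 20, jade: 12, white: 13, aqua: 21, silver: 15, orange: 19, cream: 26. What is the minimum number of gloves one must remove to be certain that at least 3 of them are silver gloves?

160

In the worst case for collecting silver gloves, every non-silver glove comes out first.
There are 16 + 30 + 20 + 12 + 13 + 21 + 19 + 26 = 157 non-silver gloves altogether.
After those, each further glove must be silver, so 157 + 3 = 160 draws guarantee 3 silver gloves.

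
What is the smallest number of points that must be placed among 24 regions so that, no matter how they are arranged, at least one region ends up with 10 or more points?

With 216 points one could put exactly 9 in each of the 24 regions, and no region would reach 10.
Pigeonhole: one more point must land in a region that already has 9, giving it 10.
So 24 × 9 + 1 = 217 points are required.

217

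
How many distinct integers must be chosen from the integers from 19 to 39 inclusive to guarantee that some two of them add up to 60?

13

Group the elements by complementary pair {x, 60−x}: {21,39}, {22,38}, {23,37}, …, giving 9 two-element pairs, the single value 30 (it cannot pair with itself since the integers are distinct), and 2 integers whose partner 60−x falls outside [19,39].
Treating each of those 12 groups as a pigeonhole, one can pick one integer per group — 12 integers — with no two summing to 60.
The 13th integer lands in an occupied pair, forcing a sum of 60.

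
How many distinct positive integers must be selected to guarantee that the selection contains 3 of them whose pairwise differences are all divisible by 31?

Integers whose pairwise differences are multiples of 31 are exactly those sharing a remainder mod 31. The 31 residue classes mod 31 are the pigeonholes.
With 62 integers one could put 2 in each residue class and have no class reach 3.
The 63rd integer pushes some class to 3, so 31·2 + 1 = 63.

63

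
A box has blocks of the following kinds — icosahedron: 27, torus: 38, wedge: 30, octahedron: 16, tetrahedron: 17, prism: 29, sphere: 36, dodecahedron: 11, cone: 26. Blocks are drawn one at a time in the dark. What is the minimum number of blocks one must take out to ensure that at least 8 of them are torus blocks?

200

In the worst case for collecting torus blocks, every non-torus block comes out first.
There are 27 + 30 + 16 + 17 + 29 + 36 + 11 + 26 = 192 non-torus blocks altogether.
After those, each further block must be torus, so 192 + 8 = 200 draws guarantee 8 torus blocks.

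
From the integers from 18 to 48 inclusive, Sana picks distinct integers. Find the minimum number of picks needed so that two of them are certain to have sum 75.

A set avoiding the sum 75 can contain at most one of each pair {x, 75−x}, plus the 9 elements whose complement lies outside the range.
The integers 18, …, 37 (20 of them) are such a set: any two sum to at least 18+19 = 37 and at most 36+37 = 73 < 75.
Any 21st integer completes one of the 11 pairs, so 21 choices force a sum of 75.

21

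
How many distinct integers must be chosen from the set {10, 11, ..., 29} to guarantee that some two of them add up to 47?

Two chosen integers sum to 47 exactly when both halves of some pair {x, 47−x} with 18 ≤ x ≤ 47−x ≤ 29 are chosen — 6 such pairs.
The remaining 8 elements (those with no distinct partner in range) can never complete a 47-sum, so the worst case takes all of them and one from each pair: 8 + 6 = 14.
The 15th integer has to be the second member of some pair, so 14 + 1 = 15.

15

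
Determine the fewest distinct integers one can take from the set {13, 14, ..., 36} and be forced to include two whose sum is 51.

A set avoiding the sum 51 can contain at most one of each pair {x, 51−x}, plus the 2 elements whose complement lies outside the range.
The integers 13, …, 25 (13 of them) are such a set: any two sum to at least 13+14 = 27 and at most 24+25 = 49 < 51.
Pigeonhole: any 14th integer completes one of the 11 pairs, so 14 choices force a sum of 51.

14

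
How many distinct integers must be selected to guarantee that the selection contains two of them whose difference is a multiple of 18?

Integers whose pairwise differences are multiples of 18 are exactly those sharing a remainder mod 18. The 18 residue classes mod 18 are the pigeonholes.
With 18 integers one could put 1 in each residue class and have no class reach 2.
The 19th integer pushes some class to 2, so 18·1 + 1 = 19.

19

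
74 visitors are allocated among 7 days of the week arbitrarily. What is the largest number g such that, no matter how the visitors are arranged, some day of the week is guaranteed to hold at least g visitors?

11

By pigeonhole, the 7 days of the week are the holes and the 74 visitors are the pigeons.
If every day of the week held at most 10 visitors, the total would be at most 7 × 10 = 70, which is less than 74.
So some day of the week holds at least ⌈74/7⌉ = 11 visitors.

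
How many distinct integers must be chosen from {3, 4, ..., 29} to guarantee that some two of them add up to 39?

Two chosen integers sum to 39 exactly when both halves of some pair {x, 39−x} with 10 ≤ x ≤ 39−x ≤ 29 are chosen — 10 such pairs.
The remaining 7 elements (those with no distinct partner in range) can never complete a 39-sum, so the worst case takes all of them and one from each pair: 7 + 10 = 17.
The 18th integer has to be the second member of some pair, so 17 + 1 = 18.

18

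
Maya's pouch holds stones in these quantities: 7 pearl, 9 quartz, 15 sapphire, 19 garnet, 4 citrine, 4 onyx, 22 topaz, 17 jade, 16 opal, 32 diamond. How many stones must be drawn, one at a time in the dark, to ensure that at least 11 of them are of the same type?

By the pigeonhole principle, put each drawn stone into a box by type. The largest draw with every box below 11 takes min(count, 10) from each type; types with fewer than 10 contribute all they have.
Σ min(cᵢ, 10) = 7 + 9 + 10 + 10 + 4 + 4 + 10 + 10 + 10 + 10 = 84.
Draw number 84 + 1 = 85 must push one box to 11.

85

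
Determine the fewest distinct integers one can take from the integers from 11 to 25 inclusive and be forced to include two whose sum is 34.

Group the elements by complementary pair {x, 34−x}: {11,23}, {12,22}, {13,21}, …, giving 6 two-element pairs, the single value 17 (it cannot pair with itself since the integers are distinct), and 2 integers whose partner 34−x falls outside [11,25].
By the pigeonhole principle, treating each of those 9 groups as a pigeonhole, one can pick one integer per group — 9 integers — with no two summing to 34.
The 10th integer lands in an occupied pair, forcing a sum of 34.

10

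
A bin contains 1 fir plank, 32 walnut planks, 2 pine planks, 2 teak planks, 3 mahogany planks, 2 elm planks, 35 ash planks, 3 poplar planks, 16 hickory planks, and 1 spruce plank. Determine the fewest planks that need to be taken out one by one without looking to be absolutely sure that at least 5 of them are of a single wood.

27

By the pigeonhole principle, the 10 woods are the holes; the planks drawn are the pigeons.
To avoid 5 of any one wood, the worst case takes at most 4 of each wood, or every plank of a wood that has fewer than 4.
That gives 1 + 4 + 2 + 2 + 3 + 2 + 4 + 3 + 4 + 1 = 26 planks with no wood reaching 5.
The next plank forces some wood to 5, so 26 + 1 = 27.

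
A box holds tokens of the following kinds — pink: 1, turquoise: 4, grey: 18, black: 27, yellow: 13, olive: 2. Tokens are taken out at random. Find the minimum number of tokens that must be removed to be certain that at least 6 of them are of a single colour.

The 6 colours are the holes; the tokens drawn are the pigeons.
To avoid 6 of any one colour, the worst case takes at most 5 of each colour, or every token of a colour that has fewer than 5.
That gives 1 + 4 + 5 + 5 + 5 + 2 = 22 tokens with no colour reaching 6.
The next token forces some colour to 6, so 22 + 1 = 23.

23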